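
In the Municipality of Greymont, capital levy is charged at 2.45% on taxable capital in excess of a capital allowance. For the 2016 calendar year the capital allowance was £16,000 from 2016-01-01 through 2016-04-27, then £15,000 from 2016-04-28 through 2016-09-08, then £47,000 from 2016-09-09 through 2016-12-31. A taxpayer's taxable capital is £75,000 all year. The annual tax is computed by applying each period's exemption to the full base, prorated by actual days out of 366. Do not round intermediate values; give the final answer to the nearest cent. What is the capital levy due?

£1,217.90

2016-01-01 to 2016-04-27: 118 days, exemption £16,000 → (£75,000 − £16,000) × 2.45% × 118/366 = £466.0355
2016-04-28 to 2016-09-08: 134 days, exemption £15,000 → (£75,000 − £15,000) × 2.45% × 134/366 = £538.1967
2016-09-09 to 2016-12-31: 114 days, exemption £47,000 → (£75,000 − £47,000) × 2.45% × 114/366 = £213.6721
Total = £1,217.9044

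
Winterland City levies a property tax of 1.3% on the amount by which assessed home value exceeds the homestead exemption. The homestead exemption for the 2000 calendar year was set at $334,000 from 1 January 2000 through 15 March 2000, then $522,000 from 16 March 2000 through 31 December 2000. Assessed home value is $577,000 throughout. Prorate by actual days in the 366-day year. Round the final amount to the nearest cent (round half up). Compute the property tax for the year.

$1,215.82

1 January – 15 March 2000: 75 days, exemption $334,000 → ($577,000 − $334,000) × 1.3% × 75/366 = $647.3361
16 March – 31 December 2000: 291 days, exemption $522,000 → ($577,000 − $522,000) × 1.3% × 291/366 = $568.4836
Total = $1,215.8197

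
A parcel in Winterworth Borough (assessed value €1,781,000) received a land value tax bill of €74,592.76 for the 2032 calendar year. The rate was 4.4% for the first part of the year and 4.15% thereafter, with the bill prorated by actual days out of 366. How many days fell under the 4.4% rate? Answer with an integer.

56 days

Let d = days at the first rate; then 366 − d days at the second rate.
€1,781,000 × [4.4%·d + 4.15%·(366−d)] / 366 = €74,592.76
Solving gives d = 56, so the new rate took effect on 26 Feb 2032.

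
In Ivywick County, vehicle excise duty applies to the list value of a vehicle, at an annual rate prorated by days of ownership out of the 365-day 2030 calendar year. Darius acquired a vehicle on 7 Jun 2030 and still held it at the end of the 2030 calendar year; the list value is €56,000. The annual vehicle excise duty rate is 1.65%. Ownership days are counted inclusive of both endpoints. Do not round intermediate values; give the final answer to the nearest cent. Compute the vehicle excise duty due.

Days held (7 Jun – 31 Dec 2030): 208 out of 365
Tax = €56,000 × 1.65% × 208/365 = €526.5534

€526.55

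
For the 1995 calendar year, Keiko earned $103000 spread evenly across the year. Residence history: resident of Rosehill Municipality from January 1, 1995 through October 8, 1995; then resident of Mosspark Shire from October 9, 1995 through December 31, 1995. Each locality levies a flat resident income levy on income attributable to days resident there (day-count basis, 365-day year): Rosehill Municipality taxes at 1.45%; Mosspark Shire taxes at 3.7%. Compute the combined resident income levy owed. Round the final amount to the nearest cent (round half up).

Rosehill Municipality, January 1 – October 8, 1995: 281 days → $103000 × 1.45% × 281/365 = $1149.7904
Mosspark Shire, October 9 – December 31, 1995: 84 days → $103000 × 3.7% × 84/365 = $877.0521
Total = $2026.8425

$2026.84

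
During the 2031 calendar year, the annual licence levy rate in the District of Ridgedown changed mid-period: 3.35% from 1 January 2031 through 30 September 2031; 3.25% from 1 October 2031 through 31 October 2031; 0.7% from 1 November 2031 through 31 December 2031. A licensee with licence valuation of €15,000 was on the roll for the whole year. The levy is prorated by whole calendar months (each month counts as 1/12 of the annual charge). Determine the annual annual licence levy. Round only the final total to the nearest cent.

€435.00

1 January – 30 September 2031: 9 months at 3.35% → €15,000 × 3.35% × 9/12 = €376.8750
1 October – 31 October 2031: 1 month at 3.25% → €15,000 × 3.25% × 1/12 = €40.6250
1 November – 31 December 2031: 2 months at 0.7% → €15,000 × 0.7% × 2/12 = €17.5000
Total = €435.0000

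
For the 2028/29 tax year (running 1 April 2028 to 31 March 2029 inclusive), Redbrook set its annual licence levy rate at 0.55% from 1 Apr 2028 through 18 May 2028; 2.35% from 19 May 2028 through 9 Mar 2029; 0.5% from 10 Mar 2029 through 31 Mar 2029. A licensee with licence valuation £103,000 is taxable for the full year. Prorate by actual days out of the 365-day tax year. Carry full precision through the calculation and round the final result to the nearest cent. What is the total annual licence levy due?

1 Apr – 18 May 2028: 48 days at 0.55% → £103,000 × 0.55% × 48/365 = £74.4986
19 May 2028 – 9 Mar 2029: 295 days at 2.35% → £103,000 × 2.35% × 295/365 = £1,956.2945
10 Mar – 31 Mar 2029: 22 days at 0.5% → £103,000 × 0.5% × 22/365 = £31.0411
Total = £2,061.8342

£2,061.83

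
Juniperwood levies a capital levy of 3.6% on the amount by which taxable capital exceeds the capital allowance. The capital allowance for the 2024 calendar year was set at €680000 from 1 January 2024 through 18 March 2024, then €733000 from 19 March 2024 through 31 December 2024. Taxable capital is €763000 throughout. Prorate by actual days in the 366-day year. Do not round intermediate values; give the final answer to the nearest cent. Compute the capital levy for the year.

1 January – 18 March 2024: 78 days, exemption €680000 → (€763000 − €680000) × 3.6% × 78/366 = €636.7869
19 March – 31 December 2024: 288 days, exemption €733000 → (€763000 − €733000) × 3.6% × 288/366 = €849.8361
Total = €1486.6230

€1486.62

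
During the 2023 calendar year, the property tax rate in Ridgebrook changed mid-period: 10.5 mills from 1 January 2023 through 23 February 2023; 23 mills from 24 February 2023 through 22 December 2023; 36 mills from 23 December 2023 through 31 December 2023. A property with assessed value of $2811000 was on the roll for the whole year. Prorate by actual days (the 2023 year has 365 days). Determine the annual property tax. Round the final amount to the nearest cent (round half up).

1 January – 23 February 2023: 54 days at 10.5 mills → $2811000 × 1.05% × 54/365 = $4366.6767
24 February – 22 December 2023: 302 days at 23 mills → $2811000 × 2.3% × 302/365 = $53493.7151
23 December – 31 December 2023: 9 days at 36 mills → $2811000 × 3.6% × 9/365 = $2495.2438
Total = $60355.6356

$60355.64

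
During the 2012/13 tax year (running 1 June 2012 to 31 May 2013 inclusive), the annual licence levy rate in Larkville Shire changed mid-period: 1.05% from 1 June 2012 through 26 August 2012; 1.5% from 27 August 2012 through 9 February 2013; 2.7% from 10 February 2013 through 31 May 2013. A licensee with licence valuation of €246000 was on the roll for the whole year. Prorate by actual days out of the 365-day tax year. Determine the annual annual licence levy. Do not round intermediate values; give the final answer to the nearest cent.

€4323.87

1 June – 26 August 2012: 87 days at 1.05% → €246000 × 1.05% × 87/365 = €615.6740
27 August 2012 – 9 February 2013: 167 days at 1.5% → €246000 × 1.5% × 167/365 = €1688.3014
10 February – 31 May 2013: 111 days at 2.7% → €246000 × 2.7% × 111/365 = €2019.8959
Total = €4323.8712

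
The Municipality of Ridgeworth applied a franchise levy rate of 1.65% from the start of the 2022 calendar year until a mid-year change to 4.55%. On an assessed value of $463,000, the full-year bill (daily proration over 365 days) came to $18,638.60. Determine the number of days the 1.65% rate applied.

Let d = days at the first rate; then 365 − d days at the second rate.
$463,000 × [1.65%·d + 4.55%·(365−d)] / 365 = $18,638.60
Solving gives d = 66, so the new rate took effect on March 8, 2022.

66 days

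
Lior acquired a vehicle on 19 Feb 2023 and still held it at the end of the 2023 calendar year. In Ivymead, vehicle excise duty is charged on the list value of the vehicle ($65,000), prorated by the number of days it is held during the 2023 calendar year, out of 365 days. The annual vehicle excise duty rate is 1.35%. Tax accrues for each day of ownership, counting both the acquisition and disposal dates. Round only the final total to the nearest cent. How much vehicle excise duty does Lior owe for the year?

$759.70

Days held (19 Feb – 31 Dec 2023): 316 out of 365
Tax = $65,000 × 1.35% × 316/365 = $759.6986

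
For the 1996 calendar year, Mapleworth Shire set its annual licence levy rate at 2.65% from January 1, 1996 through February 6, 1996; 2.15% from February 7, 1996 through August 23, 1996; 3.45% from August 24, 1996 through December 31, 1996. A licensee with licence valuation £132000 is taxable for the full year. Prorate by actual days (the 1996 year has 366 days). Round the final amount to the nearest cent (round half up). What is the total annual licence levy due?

£3514.23

January 1 – February 6, 1996: 37 days at 2.65% → £132000 × 2.65% × 37/366 = £353.6230
February 7 – August 23, 1996: 199 days at 2.15% → £132000 × 2.15% × 199/366 = £1543.0656
August 24 – December 31, 1996: 130 days at 3.45% → £132000 × 3.45% × 130/366 = £1617.5410
Total = £3514.2295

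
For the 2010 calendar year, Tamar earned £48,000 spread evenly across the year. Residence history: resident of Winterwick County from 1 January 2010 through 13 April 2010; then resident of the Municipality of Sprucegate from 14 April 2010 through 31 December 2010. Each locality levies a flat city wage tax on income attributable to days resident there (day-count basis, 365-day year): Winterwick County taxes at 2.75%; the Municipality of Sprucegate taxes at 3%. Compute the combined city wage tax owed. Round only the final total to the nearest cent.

Winterwick County, 1 January – 13 April 2010: 103 days → £48,000 × 2.75% × 103/365 = £372.4932
The Municipality of Sprucegate, 14 April – 31 December 2010: 262 days → £48,000 × 3% × 262/365 = £1,033.6438
Total = £1,406.1370

£1,406.14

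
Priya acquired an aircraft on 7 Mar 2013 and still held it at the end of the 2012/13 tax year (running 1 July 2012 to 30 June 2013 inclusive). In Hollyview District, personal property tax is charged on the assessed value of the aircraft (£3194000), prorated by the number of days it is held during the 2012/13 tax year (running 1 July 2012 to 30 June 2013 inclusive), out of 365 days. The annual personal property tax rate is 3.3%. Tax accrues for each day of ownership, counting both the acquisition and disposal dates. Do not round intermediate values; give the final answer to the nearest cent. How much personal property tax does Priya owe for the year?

£33497.62

Days held (7 Mar – 30 Jun 2013): 116 out of 365
Tax = £3194000 × 3.3% × 116/365 = £33497.6219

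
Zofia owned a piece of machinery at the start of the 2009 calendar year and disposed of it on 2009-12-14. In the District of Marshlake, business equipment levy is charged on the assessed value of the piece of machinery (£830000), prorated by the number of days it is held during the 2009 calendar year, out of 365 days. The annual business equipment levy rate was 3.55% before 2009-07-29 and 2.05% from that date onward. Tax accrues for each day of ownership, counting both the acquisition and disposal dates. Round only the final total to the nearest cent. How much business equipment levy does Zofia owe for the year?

£23351.42

2009-01-01 to 2009-07-28: 209 days at 3.55% → £830000 × 3.55% × 209/365 = £16871.7397
2009-07-29 to 2009-12-14: 139 days at 2.05% → £830000 × 2.05% × 139/365 = £6479.6849
Total = £23351.4247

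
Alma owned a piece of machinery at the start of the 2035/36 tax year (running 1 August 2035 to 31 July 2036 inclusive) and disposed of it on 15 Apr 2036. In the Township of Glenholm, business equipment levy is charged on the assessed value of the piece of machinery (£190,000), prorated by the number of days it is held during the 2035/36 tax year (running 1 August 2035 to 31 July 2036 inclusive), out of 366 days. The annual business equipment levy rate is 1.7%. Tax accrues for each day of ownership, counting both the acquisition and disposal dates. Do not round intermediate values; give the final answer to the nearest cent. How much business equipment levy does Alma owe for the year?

£2,285.71

Days held (1 Aug 2035 – 15 Apr 2036): 259 out of 366
Tax = £190,000 × 1.7% × 259/366 = £2,285.7104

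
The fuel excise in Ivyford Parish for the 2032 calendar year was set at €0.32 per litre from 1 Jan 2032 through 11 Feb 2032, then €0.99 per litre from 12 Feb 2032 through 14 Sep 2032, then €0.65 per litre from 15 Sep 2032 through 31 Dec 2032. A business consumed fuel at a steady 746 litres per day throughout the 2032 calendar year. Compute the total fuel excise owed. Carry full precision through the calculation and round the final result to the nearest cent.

1 Jan – 11 Feb 2032: 42 days × 746 litres/day = 31,332 litres at €0.32/litre → €10,026.24
12 Feb – 14 Sep 2032: 216 days × 746 litres/day = 161,136 litres at €0.99/litre → €159,524.64
15 Sep – 31 Dec 2032: 108 days × 746 litres/day = 80,568 litres at €0.65/litre → €52,369.20

€221,920.08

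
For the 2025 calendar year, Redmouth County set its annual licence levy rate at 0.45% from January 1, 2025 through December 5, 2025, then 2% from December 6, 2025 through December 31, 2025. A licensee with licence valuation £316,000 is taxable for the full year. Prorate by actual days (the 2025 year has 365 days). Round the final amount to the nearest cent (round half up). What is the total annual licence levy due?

January 1 – December 5, 2025: 339 days at 0.45% → £316,000 × 0.45% × 339/365 = £1,320.7068
December 6 – December 31, 2025: 26 days at 2% → £316,000 × 2% × 26/365 = £450.1918
Total = £1,770.8986

£1,770.90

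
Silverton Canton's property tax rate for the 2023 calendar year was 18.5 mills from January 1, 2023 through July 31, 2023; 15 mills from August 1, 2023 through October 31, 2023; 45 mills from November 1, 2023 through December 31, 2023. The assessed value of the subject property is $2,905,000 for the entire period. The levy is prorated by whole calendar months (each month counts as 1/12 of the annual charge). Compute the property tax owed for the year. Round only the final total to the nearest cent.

$64,031.04

January 1 – July 31, 2023: 7 months at 18.5 mills → $2,905,000 × 1.85% × 7/12 = $31,349.7917
August 1 – October 31, 2023: 3 months at 15 mills → $2,905,000 × 1.5% × 3/12 = $10,893.7500
November 1 – December 31, 2023: 2 months at 45 mills → $2,905,000 × 4.5% × 2/12 = $21,787.5000
Total = $64,031.0417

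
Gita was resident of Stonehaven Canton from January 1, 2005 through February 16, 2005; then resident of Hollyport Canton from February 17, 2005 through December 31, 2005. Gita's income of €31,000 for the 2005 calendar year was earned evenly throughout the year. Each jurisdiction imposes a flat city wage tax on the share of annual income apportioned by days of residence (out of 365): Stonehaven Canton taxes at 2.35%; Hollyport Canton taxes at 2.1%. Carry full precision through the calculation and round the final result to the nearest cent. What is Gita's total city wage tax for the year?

Stonehaven Canton, January 1 – February 16, 2005: 47 days → €31,000 × 2.35% × 47/365 = €93.8068
Hollyport Canton, February 17 – December 31, 2005: 318 days → €31,000 × 2.1% × 318/365 = €567.1726
Total = €660.9795

€660.98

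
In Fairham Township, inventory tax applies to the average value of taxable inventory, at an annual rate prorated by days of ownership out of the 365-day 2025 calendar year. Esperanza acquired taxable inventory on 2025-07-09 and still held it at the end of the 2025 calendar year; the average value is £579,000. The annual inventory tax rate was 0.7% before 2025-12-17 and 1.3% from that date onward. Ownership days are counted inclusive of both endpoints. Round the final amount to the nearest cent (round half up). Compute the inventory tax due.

2025-07-09 to 2025-12-16: 161 days at 0.7% → £579,000 × 0.7% × 161/365 = £1,787.7616
2025-12-17 to 2025-12-31: 15 days at 1.3% → £579,000 × 1.3% × 15/365 = £309.3288
Total = £2,097.0904

£2,097.09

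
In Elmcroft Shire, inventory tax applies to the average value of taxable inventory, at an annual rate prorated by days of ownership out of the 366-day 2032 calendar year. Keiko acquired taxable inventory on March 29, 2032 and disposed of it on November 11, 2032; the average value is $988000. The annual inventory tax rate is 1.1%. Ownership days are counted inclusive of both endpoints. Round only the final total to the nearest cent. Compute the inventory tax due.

$6770.23

Days held (March 29 – November 11, 2032): 228 out of 366
Tax = $988000 × 1.1% × 228/366 = $6770.2295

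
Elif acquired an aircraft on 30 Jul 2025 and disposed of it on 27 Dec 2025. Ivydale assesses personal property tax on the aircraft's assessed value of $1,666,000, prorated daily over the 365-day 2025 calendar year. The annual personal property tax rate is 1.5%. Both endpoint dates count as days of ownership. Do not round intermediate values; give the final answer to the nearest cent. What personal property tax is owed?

Days held (30 Jul – 27 Dec 2025): 151 out of 365
Tax = $1,666,000 × 1.5% × 151/365 = $10,338.3288

$10,338.33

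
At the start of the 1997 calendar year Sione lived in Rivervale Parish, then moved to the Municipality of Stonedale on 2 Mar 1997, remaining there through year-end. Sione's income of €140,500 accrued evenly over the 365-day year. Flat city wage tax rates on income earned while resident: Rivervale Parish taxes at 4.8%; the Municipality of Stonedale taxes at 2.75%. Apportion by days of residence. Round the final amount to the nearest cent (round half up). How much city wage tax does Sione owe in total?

€4,337.22

Rivervale Parish, 1 Jan – 1 Mar 1997: 60 days → €140,500 × 4.8% × 60/365 = €1,108.6027
The Municipality of Stonedale, 2 Mar – 31 Dec 1997: 305 days → €140,500 × 2.75% × 305/365 = €3,228.6130
Total = €4,337.2158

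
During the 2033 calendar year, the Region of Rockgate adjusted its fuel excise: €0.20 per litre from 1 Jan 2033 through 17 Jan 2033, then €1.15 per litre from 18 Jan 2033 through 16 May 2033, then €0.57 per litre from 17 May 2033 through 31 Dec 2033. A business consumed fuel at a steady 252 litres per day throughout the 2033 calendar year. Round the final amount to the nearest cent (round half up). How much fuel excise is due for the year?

1 Jan – 17 Jan 2033: 17 days × 252 litres/day = 4,284 litres at €0.20/litre → €856.80
18 Jan – 16 May 2033: 119 days × 252 litres/day = 29,988 litres at €1.15/litre → €34,486.20
17 May – 31 Dec 2033: 229 days × 252 litres/day = 57,708 litres at €0.57/litre → €32,893.56

€68,236.56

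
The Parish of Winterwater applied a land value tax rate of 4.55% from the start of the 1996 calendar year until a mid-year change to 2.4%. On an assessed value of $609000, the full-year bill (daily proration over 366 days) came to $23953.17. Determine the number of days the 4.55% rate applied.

Let d = days at the first rate; then 366 − d days at the second rate.
$609000 × [4.55%·d + 2.4%·(366−d)] / 366 = $23953.17
Solving gives d = 261, so the new rate took effect on September 18, 1996.

261 days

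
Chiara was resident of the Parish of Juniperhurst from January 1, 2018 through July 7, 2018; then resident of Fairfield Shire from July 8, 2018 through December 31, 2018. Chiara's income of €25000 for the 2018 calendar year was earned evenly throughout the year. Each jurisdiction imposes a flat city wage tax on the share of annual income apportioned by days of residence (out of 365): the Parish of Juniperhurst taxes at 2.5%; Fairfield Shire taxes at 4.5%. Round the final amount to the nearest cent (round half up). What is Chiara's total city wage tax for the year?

The Parish of Juniperhurst, January 1 – July 7, 2018: 188 days → €25000 × 2.5% × 188/365 = €321.9178
Fairfield Shire, July 8 – December 31, 2018: 177 days → €25000 × 4.5% × 177/365 = €545.5479
Total = €867.4658

€867.47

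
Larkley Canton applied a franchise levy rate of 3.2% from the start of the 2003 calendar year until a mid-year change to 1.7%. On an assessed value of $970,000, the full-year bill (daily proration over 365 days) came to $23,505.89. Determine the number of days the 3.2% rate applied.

176 days

Let d = days at the first rate; then 365 − d days at the second rate.
$970,000 × [3.2%·d + 1.7%·(365−d)] / 365 = $23,505.89
Solving gives d = 176, so the new rate took effect on 26 June 2003.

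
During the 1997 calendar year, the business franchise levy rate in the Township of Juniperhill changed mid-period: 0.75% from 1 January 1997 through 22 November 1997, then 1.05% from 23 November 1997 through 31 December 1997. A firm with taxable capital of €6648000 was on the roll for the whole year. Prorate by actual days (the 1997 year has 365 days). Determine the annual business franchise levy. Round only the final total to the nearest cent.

€51991.00

1 January – 22 November 1997: 326 days at 0.75% → €6648000 × 0.75% × 326/365 = €44532.4932
23 November – 31 December 1997: 39 days at 1.05% → €6648000 × 1.05% × 39/365 = €7458.5096
Total = €51991.0027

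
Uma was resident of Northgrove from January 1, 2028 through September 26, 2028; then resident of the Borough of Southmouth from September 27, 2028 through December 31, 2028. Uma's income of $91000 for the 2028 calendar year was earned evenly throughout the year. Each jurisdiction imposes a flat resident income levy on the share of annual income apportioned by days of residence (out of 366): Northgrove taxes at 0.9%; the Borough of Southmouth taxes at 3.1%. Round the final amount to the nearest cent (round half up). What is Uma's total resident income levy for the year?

$1344.11

Northgrove, January 1 – September 26, 2028: 270 days → $91000 × 0.9% × 270/366 = $604.1803
The Borough of Southmouth, September 27 – December 31, 2028: 96 days → $91000 × 3.1% × 96/366 = $739.9344
Total = $1344.1148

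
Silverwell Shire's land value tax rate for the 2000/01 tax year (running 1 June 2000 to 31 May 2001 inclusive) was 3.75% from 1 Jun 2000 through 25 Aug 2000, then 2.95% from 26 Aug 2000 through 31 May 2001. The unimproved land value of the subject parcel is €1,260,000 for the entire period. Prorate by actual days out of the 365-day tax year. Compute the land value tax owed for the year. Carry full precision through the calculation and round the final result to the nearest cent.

1 Jun – 25 Aug 2000: 86 days at 3.75% → €1,260,000 × 3.75% × 86/365 = €11,132.8767
26 Aug 2000 – 31 May 2001: 279 days at 2.95% → €1,260,000 × 2.95% × 279/365 = €28,412.1370
Total = €39,545.0137

€39,545.01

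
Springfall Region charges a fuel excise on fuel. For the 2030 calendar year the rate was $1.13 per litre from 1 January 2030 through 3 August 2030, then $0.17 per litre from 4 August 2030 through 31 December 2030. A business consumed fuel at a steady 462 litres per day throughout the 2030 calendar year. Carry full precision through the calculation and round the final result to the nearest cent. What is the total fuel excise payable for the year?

$124,023.90

1 January – 3 August 2030: 215 days × 462 litres/day = 99,330 litres at $1.13/litre → $112,242.90
4 August – 31 December 2030: 150 days × 462 litres/day = 69,300 litres at $0.17/litre → $11,781.00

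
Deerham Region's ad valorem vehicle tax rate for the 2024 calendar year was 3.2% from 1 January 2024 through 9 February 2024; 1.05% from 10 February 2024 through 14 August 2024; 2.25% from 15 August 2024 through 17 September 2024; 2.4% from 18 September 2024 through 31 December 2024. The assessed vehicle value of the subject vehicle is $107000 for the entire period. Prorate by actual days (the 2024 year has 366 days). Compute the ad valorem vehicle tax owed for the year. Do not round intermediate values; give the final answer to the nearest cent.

$1908.61

1 January – 9 February 2024: 40 days at 3.2% → $107000 × 3.2% × 40/366 = $374.2077
10 February – 14 August 2024: 187 days at 1.05% → $107000 × 1.05% × 187/366 = $574.0287
15 August – 17 September 2024: 34 days at 2.25% → $107000 × 2.25% × 34/366 = $223.6475
18 September – 31 December 2024: 105 days at 2.4% → $107000 × 2.4% × 105/366 = $736.7213
Total = $1908.6052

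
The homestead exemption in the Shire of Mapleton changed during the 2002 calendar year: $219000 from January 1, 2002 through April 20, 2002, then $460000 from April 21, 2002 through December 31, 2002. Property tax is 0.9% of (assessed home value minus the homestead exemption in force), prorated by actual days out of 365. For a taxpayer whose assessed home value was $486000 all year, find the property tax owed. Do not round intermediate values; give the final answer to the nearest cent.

$887.67

January 1 – April 20, 2002: 110 days, exemption $219000 → ($486000 − $219000) × 0.9% × 110/365 = $724.1918
April 21 – December 31, 2002: 255 days, exemption $460000 → ($486000 − $460000) × 0.9% × 255/365 = $163.4795
Total = $887.6712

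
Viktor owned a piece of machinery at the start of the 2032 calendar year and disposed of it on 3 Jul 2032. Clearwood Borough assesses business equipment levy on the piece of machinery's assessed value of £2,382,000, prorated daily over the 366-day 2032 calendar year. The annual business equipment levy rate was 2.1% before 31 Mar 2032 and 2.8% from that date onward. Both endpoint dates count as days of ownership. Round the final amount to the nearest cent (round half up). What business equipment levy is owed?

£29,612.30

1 Jan – 30 Mar 2032: 90 days at 2.1% → £2,382,000 × 2.1% × 90/366 = £12,300.4918
31 Mar – 3 Jul 2032: 95 days at 2.8% → £2,382,000 × 2.8% × 95/366 = £17,311.8033
Total = £29,612.2951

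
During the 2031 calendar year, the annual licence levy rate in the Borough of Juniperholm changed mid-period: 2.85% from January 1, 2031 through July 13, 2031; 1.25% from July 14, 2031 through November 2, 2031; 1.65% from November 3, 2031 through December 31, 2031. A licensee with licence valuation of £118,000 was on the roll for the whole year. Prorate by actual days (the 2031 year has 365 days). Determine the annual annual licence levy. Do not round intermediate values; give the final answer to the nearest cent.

January 1 – July 13, 2031: 194 days at 2.85% → £118,000 × 2.85% × 194/365 = £1,787.4575
July 14 – November 2, 2031: 112 days at 1.25% → £118,000 × 1.25% × 112/365 = £452.6027
November 3 – December 31, 2031: 59 days at 1.65% → £118,000 × 1.65% × 59/365 = £314.7205
Total = £2,554.7808

£2,554.78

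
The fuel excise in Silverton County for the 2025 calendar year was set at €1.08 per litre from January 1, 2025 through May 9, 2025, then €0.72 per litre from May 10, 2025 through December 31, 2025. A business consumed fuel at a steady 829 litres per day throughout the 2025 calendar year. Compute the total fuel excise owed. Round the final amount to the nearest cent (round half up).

€256359.96

January 1 – May 9, 2025: 129 days × 829 litres/day = 106,941 litres at €1.08/litre → €115496.28
May 10 – December 31, 2025: 236 days × 829 litres/day = 195,644 litres at €0.72/litre → €140863.68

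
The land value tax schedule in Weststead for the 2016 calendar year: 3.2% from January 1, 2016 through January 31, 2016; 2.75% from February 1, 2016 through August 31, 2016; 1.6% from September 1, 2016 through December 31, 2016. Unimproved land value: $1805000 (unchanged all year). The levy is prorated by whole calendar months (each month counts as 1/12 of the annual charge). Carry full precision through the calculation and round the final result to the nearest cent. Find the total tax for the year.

January 1 – January 31, 2016: 1 month at 3.2% → $1805000 × 3.2% × 1/12 = $4813.3333
February 1 – August 31, 2016: 7 months at 2.75% → $1805000 × 2.75% × 7/12 = $28955.2083
September 1 – December 31, 2016: 4 months at 1.6% → $1805000 × 1.6% × 4/12 = $9626.6667
Total = $43395.2083

$43395.21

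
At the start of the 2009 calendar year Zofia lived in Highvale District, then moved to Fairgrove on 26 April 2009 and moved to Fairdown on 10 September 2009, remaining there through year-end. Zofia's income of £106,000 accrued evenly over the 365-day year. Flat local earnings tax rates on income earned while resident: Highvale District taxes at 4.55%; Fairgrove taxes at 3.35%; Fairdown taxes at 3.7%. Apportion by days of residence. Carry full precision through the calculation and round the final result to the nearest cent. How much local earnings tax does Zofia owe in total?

£4,066.62

Highvale District, 1 January – 25 April 2009: 115 days → £106,000 × 4.55% × 115/365 = £1,519.5753
Fairgrove, 26 April – 9 September 2009: 137 days → £106,000 × 3.35% × 137/365 = £1,332.8411
Fairdown, 10 September – 31 December 2009: 113 days → £106,000 × 3.7% × 113/365 = £1,214.2082
Total = £4,066.6247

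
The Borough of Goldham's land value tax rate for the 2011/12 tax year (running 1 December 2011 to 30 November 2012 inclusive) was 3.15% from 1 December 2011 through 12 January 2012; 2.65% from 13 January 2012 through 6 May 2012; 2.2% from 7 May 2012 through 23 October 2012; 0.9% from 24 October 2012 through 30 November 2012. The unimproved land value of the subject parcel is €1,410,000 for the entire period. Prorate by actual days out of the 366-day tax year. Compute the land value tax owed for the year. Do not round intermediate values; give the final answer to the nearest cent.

1 December 2011 – 12 January 2012: 43 days at 3.15% → €1,410,000 × 3.15% × 43/366 = €5,218.1557
13 January – 6 May 2012: 115 days at 2.65% → €1,410,000 × 2.65% × 115/366 = €11,740.3689
7 May – 23 October 2012: 170 days at 2.2% → €1,410,000 × 2.2% × 170/366 = €14,408.1967
24 October – 30 November 2012: 38 days at 0.9% → €1,410,000 × 0.9% × 38/366 = €1,317.5410
Total = €32,684.2623

€32,684.26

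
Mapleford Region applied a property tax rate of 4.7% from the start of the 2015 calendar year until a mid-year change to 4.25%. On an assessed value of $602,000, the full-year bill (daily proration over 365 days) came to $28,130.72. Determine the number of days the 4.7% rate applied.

Let d = days at the first rate; then 365 − d days at the second rate.
$602,000 × [4.7%·d + 4.25%·(365−d)] / 365 = $28,130.72
Solving gives d = 343, so the new rate took effect on December 10, 2015.

343 days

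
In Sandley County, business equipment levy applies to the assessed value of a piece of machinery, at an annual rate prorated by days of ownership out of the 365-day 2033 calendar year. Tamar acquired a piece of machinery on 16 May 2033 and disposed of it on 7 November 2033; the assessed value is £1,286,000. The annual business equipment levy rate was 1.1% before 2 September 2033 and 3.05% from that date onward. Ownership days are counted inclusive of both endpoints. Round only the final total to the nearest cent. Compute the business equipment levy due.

16 May – 1 September 2033: 109 days at 1.1% → £1,286,000 × 1.1% × 109/365 = £4,224.4219
2 September – 7 November 2033: 67 days at 3.05% → £1,286,000 × 3.05% × 67/365 = £7,199.8384
Total = £11,424.2603

£11,424.26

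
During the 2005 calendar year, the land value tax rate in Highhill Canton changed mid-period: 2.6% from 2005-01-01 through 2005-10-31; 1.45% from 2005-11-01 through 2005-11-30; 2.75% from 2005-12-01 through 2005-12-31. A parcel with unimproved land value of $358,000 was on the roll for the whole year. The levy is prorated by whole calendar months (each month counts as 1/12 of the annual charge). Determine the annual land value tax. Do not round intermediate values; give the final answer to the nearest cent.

$9,009.67

2005-01-01 to 2005-10-31: 10 months at 2.6% → $358,000 × 2.6% × 10/12 = $7,756.6667
2005-11-01 to 2005-11-30: 1 month at 1.45% → $358,000 × 1.45% × 1/12 = $432.5833
2005-12-01 to 2005-12-31: 1 month at 2.75% → $358,000 × 2.75% × 1/12 = $820.4167
Total = $9,009.6667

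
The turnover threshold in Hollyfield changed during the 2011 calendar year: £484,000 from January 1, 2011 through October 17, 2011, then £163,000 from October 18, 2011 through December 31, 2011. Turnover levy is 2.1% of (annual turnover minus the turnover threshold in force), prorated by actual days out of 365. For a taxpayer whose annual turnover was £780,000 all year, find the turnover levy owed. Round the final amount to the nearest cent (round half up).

January 1 – October 17, 2011: 290 days, exemption £484,000 → (£780,000 − £484,000) × 2.1% × 290/365 = £4,938.7397
October 18 – December 31, 2011: 75 days, exemption £163,000 → (£780,000 − £163,000) × 2.1% × 75/365 = £2,662.3973
Total = £7,601.1370

£7,601.14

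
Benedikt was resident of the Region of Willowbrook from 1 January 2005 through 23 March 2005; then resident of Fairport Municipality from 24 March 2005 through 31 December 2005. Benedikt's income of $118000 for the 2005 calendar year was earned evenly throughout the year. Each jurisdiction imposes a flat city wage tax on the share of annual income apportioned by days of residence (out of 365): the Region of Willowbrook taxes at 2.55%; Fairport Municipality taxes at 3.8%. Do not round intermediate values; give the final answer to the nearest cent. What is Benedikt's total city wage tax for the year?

The Region of Willowbrook, 1 January – 23 March 2005: 82 days → $118000 × 2.55% × 82/365 = $675.9945
Fairport Municipality, 24 March – 31 December 2005: 283 days → $118000 × 3.8% × 283/365 = $3476.6356
Total = $4152.6301

$4152.63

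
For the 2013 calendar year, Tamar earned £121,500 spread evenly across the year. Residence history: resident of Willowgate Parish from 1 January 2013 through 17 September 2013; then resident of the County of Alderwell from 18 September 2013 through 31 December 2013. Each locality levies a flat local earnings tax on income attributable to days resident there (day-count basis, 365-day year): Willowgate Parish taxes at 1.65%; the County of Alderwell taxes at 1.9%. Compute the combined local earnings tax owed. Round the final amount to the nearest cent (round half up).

£2,092.13

Willowgate Parish, 1 January – 17 September 2013: 260 days → £121,500 × 1.65% × 260/365 = £1,428.0411
The County of Alderwell, 18 September – 31 December 2013: 105 days → £121,500 × 1.9% × 105/365 = £664.0890
Total = £2,092.1301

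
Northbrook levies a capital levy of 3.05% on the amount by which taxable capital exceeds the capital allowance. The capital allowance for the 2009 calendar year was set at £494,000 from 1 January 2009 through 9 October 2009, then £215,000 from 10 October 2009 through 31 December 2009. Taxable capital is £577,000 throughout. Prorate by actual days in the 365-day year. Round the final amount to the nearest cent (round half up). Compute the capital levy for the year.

£4,466.54

1 January – 9 October 2009: 282 days, exemption £494,000 → (£577,000 − £494,000) × 3.05% × 282/365 = £1,955.8438
10 October – 31 December 2009: 83 days, exemption £215,000 → (£577,000 − £215,000) × 3.05% × 83/365 = £2,510.6932
Total = £4,466.5370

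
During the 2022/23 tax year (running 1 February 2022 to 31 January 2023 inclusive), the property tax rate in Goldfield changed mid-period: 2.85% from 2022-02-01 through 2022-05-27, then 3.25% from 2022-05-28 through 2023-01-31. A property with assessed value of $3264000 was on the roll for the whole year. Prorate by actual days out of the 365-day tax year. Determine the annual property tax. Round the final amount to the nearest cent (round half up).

$101930.70

2022-02-01 to 2022-05-27: 116 days at 2.85% → $3264000 × 2.85% × 116/365 = $29563.7918
2022-05-28 to 2023-01-31: 249 days at 3.25% → $3264000 × 3.25% × 249/365 = $72366.9041
Total = $101930.6959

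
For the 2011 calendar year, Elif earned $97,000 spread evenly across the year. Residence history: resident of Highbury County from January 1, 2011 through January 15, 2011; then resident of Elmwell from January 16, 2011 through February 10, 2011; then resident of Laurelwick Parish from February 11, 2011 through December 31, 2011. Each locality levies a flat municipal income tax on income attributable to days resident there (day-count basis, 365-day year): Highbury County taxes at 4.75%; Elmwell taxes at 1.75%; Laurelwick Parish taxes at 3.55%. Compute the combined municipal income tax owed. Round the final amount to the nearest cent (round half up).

$3,366.96

Highbury County, January 1 – January 15, 2011: 15 days → $97,000 × 4.75% × 15/365 = $189.3493
Elmwell, January 16 – February 10, 2011: 26 days → $97,000 × 1.75% × 26/365 = $120.9178
Laurelwick Parish, February 11 – December 31, 2011: 324 days → $97,000 × 3.55% × 324/365 = $3,056.6959
Total = $3,366.9630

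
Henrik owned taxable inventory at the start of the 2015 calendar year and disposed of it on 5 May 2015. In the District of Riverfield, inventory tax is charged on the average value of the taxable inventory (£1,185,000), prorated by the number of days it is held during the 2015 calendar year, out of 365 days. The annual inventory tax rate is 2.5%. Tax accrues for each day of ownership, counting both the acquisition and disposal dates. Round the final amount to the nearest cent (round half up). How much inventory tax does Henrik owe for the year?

Days held (1 January – 5 May 2015): 125 out of 365
Tax = £1,185,000 × 2.5% × 125/365 = £10,145.5479

£10,145.55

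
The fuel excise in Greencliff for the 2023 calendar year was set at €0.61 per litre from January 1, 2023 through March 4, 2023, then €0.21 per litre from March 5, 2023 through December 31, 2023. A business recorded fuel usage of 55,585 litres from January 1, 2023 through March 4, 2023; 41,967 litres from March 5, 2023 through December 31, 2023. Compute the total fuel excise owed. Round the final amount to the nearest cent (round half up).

January 1 – March 4, 2023: 55,585 litres at €0.61/litre → €33,906.85
March 5 – December 31, 2023: 41,967 litres at €0.21/litre → €8,813.07

€42,719.92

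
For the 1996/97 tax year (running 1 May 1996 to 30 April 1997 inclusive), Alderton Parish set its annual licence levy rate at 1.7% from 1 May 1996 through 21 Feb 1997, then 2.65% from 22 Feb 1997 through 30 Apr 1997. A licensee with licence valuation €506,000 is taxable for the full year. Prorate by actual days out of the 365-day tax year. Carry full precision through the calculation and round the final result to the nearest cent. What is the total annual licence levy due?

1 May 1996 – 21 Feb 1997: 297 days at 1.7% → €506,000 × 1.7% × 297/365 = €6,999.4356
22 Feb – 30 Apr 1997: 68 days at 2.65% → €506,000 × 2.65% × 68/365 = €2,498.1151
Total = €9,497.5507

€9,497.55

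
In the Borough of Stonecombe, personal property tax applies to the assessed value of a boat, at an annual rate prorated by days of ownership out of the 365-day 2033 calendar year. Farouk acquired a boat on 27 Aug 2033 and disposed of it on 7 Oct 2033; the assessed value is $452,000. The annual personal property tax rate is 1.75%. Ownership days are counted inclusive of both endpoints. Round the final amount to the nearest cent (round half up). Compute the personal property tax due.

$910.19

Days held (27 Aug – 7 Oct 2033): 42 out of 365
Tax = $452,000 × 1.75% × 42/365 = $910.1918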